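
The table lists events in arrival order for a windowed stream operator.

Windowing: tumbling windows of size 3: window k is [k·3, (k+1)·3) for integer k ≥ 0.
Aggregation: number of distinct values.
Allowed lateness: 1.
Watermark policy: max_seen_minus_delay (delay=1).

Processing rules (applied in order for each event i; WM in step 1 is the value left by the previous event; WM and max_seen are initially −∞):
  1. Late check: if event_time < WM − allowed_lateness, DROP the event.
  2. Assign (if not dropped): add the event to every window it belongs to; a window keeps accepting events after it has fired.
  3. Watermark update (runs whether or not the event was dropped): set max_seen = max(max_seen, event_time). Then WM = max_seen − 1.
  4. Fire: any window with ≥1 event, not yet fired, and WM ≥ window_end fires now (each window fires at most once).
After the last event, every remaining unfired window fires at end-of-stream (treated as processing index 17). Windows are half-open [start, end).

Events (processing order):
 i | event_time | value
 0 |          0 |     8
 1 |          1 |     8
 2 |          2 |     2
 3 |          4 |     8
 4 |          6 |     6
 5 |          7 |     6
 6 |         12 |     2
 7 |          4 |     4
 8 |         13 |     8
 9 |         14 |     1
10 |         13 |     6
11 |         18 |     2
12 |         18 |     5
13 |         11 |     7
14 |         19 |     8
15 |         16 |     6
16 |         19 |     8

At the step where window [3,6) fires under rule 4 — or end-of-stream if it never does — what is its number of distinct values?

1

i=0 t=0 v=8: → [0,3); WM=-1
i=1 t=1 v=8: → [0,3); WM=0
i=2 t=2 v=2: → [0,3); WM=1
i=3 t=4 v=8: → [3,6); WM=3; [0,3) fires=2
i=4 t=6 v=6: → [6,9); WM=5
i=5 t=7 v=6: → [6,9); WM=6; [3,6) fires=1
i=6 t=12 v=2: → [12,15); WM=11; [6,9) fires=1
i=7 t=4 v=4: DROP (t<11-1); WM=11
i=8 t=13 v=8: → [12,15); WM=12
i=9 t=14 v=1: → [12,15); WM=13
i=10 t=13 v=6: → [12,15); WM=13
i=11 t=18 v=2: → [18,21); WM=17; [12,15) fires=4
i=12 t=18 v=5: → [18,21); WM=17
i=13 t=11 v=7: DROP (t<17-1); WM=17
i=14 t=19 v=8: → [18,21); WM=18
i=15 t=16 v=6: DROP (t<18-1); WM=18
i=16 t=19 v=8: → [18,21); WM=18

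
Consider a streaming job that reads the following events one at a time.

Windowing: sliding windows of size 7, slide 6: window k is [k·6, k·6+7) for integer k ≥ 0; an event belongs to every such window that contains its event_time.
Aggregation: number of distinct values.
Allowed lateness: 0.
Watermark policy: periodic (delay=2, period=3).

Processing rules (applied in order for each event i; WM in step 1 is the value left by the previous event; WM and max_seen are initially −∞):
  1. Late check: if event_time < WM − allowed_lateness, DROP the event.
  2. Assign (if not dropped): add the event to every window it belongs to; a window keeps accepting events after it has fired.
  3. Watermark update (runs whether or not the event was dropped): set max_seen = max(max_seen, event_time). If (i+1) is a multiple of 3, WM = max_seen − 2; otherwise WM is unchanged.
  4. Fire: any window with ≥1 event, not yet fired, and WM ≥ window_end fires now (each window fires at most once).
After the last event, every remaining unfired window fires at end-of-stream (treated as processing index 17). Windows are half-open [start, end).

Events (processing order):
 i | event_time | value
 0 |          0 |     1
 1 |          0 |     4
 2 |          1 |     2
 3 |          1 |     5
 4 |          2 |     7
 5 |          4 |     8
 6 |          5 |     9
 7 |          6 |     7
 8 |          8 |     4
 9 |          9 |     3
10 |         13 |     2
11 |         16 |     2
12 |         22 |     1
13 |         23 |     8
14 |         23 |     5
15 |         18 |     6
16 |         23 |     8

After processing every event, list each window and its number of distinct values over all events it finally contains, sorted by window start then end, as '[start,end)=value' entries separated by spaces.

[0,7)=7 [6,13)=3 [12,19)=1 [18,25)=3

i=0 t=0 v=1: → [0,7); WM=−∞
i=1 t=0 v=4: → [0,7); WM=−∞
i=2 t=1 v=2: → [0,7); WM=-1
i=3 t=1 v=5: → [0,7); WM=-1
i=4 t=2 v=7: → [0,7); WM=-1
i=5 t=4 v=8: → [0,7); WM=2
i=6 t=5 v=9: → [0,7); WM=2
i=7 t=6 v=7: → [6,13),[0,7); WM=2
i=8 t=8 v=4: → [6,13); WM=6
i=9 t=9 v=3: → [6,13); WM=6
i=10 t=13 v=2: → [12,19); WM=6
i=11 t=16 v=2: → [12,19); WM=14; [0,7) fires=7 [6,13) fires=3
i=12 t=22 v=1: → [18,25); WM=14
i=13 t=23 v=8: → [18,25); WM=14
i=14 t=23 v=5: → [18,25); WM=21; [12,19) fires=1
i=15 t=18 v=6: DROP (t<21-0); WM=21
i=16 t=23 v=8: → [18,25); WM=21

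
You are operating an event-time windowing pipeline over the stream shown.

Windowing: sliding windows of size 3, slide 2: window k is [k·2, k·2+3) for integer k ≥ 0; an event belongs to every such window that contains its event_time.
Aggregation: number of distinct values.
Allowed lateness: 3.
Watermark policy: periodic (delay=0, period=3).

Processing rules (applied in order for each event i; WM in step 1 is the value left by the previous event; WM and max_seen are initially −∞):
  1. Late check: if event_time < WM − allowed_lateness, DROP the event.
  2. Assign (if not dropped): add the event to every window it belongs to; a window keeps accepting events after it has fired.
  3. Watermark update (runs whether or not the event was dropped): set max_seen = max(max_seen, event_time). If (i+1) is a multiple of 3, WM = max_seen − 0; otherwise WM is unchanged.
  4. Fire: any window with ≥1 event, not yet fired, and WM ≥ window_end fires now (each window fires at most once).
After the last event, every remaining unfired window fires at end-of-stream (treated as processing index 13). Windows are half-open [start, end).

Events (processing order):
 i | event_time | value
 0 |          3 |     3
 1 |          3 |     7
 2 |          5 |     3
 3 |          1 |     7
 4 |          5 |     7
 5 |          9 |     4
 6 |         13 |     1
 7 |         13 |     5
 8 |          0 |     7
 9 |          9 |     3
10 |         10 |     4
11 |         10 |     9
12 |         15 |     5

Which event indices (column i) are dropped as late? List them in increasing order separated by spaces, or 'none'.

i=0 t=3 v=3: → [2,5); WM=−∞
i=1 t=3 v=7: → [2,5); WM=−∞
i=2 t=5 v=3: → [4,7); WM=5; [2,5) fires=2
i=3 t=1 v=7: DROP (t<5-3); WM=5
i=4 t=5 v=7: → [4,7); WM=5
i=5 t=9 v=4: → [8,11); WM=9; [4,7) fires=2
i=6 t=13 v=1: → [12,15); WM=9
i=7 t=13 v=5: → [12,15); WM=9
i=8 t=0 v=7: DROP (t<9-3); WM=13; [8,11) fires=1
i=9 t=9 v=3: DROP (t<13-3); WM=13
i=10 t=10 v=4: → [10,13),[8,11); WM=13; [10,13) fires=1
i=11 t=10 v=9: → [10,13),[8,11); WM=13
i=12 t=15 v=5: → [14,17); WM=13

3 8 9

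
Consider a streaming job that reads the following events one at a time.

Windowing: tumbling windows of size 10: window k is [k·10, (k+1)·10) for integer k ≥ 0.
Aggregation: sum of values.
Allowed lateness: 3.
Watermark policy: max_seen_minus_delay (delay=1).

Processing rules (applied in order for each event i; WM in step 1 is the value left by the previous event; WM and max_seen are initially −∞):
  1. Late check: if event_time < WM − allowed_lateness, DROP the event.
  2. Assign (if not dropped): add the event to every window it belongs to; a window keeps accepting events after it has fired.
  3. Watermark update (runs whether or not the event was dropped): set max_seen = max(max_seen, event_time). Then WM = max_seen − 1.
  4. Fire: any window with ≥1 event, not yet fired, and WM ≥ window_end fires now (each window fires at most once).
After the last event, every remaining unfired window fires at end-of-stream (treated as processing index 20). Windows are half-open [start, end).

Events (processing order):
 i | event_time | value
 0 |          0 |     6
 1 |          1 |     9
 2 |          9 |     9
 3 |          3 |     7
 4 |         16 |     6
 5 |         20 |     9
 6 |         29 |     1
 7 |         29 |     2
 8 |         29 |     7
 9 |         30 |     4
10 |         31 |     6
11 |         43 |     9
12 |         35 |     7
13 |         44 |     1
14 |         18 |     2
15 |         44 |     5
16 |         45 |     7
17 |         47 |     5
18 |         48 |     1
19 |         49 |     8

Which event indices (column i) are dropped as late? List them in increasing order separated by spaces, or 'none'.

i=0 t=0 v=6: → [0,10); WM=-1
i=1 t=1 v=9: → [0,10); WM=0
i=2 t=9 v=9: → [0,10); WM=8
i=3 t=3 v=7: DROP (t<8-3); WM=8
i=4 t=16 v=6: → [10,20); WM=15; [0,10) fires=24
i=5 t=20 v=9: → [20,30); WM=19
i=6 t=29 v=1: → [20,30); WM=28; [10,20) fires=6
i=7 t=29 v=2: → [20,30); WM=28
i=8 t=29 v=7: → [20,30); WM=28
i=9 t=30 v=4: → [30,40); WM=29
i=10 t=31 v=6: → [30,40); WM=30; [20,30) fires=19
i=11 t=43 v=9: → [40,50); WM=42; [30,40) fires=10
i=12 t=35 v=7: DROP (t<42-3); WM=42
i=13 t=44 v=1: → [40,50); WM=43
i=14 t=18 v=2: DROP (t<43-3); WM=43
i=15 t=44 v=5: → [40,50); WM=43
i=16 t=45 v=7: → [40,50); WM=44
i=17 t=47 v=5: → [40,50); WM=46
i=18 t=48 v=1: → [40,50); WM=47
i=19 t=49 v=8: → [40,50); WM=48

3 12 14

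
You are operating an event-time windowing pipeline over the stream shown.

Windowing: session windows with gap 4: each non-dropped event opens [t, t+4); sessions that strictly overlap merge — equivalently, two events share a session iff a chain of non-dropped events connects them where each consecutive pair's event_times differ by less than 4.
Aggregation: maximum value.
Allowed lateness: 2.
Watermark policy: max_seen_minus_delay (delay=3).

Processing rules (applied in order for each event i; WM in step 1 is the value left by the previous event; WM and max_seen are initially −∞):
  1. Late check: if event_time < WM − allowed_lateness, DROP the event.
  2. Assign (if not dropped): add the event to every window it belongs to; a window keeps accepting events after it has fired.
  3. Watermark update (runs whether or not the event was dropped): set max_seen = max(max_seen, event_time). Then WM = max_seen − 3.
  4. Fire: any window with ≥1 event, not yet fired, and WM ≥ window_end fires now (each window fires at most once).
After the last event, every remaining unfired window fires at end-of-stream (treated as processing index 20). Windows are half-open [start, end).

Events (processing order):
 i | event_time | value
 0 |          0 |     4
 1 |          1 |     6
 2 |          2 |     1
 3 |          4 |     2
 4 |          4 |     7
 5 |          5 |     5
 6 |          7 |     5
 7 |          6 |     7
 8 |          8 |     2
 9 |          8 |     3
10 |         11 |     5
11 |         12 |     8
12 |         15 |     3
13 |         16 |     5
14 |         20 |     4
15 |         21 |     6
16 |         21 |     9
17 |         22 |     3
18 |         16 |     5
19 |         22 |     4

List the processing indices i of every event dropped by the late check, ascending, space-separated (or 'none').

18

i=0 t=0 v=4: → [0,4); WM=-3
i=1 t=1 v=6: → [0,5); WM=-2
i=2 t=2 v=1: → [0,6); WM=-1
i=3 t=4 v=2: → [0,8); WM=1
i=4 t=4 v=7: → [0,8); WM=1
i=5 t=5 v=5: → [0,9); WM=2
i=6 t=7 v=5: → [0,11); WM=4
i=7 t=6 v=7: → [0,11); WM=4
i=8 t=8 v=2: → [0,12); WM=5
i=9 t=8 v=3: → [0,12); WM=5
i=10 t=11 v=5: → [0,15); WM=8
i=11 t=12 v=8: → [0,16); WM=9
i=12 t=15 v=3: → [0,19); WM=12
i=13 t=16 v=5: → [0,20); WM=13
i=14 t=20 v=4: → [20,24); WM=17
i=15 t=21 v=6: → [20,25); WM=18
i=16 t=21 v=9: → [20,25); WM=18
i=17 t=22 v=3: → [20,26); WM=19
i=18 t=16 v=5: DROP (t<19-2); WM=19
i=19 t=22 v=4: → [20,26); WM=19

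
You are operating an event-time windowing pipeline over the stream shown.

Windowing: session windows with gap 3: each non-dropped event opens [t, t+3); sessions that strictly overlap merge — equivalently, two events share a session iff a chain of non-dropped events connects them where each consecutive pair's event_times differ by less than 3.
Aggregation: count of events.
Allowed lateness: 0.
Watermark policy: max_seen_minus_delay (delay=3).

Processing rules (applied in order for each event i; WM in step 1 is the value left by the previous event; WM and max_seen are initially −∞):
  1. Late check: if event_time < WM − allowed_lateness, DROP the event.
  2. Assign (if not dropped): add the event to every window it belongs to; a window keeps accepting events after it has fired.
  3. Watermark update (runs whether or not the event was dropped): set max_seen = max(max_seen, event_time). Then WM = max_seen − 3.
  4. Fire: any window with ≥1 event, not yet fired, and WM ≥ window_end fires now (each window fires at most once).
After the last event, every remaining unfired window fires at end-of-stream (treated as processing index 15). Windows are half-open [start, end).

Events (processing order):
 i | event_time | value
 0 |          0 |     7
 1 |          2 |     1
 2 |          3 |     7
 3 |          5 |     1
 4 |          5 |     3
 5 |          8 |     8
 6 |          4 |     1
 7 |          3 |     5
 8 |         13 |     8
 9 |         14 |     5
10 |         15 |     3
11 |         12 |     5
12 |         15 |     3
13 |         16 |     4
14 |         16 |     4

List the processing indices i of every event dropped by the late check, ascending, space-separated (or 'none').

i=0 t=0 v=7: → [0,3); WM=-3
i=1 t=2 v=1: → [0,5); WM=-1
i=2 t=3 v=7: → [0,6); WM=0
i=3 t=5 v=1: → [0,8); WM=2
i=4 t=5 v=3: → [0,8); WM=2
i=5 t=8 v=8: → [8,11); WM=5
i=6 t=4 v=1: DROP (t<5-0); WM=5
i=7 t=3 v=5: DROP (t<5-0); WM=5
i=8 t=13 v=8: → [13,16); WM=10
i=9 t=14 v=5: → [13,17); WM=11
i=10 t=15 v=3: → [13,18); WM=12
i=11 t=12 v=5: → [12,18); WM=12
i=12 t=15 v=3: → [12,18); WM=12
i=13 t=16 v=4: → [12,19); WM=13
i=14 t=16 v=4: → [12,19); WM=13

6 7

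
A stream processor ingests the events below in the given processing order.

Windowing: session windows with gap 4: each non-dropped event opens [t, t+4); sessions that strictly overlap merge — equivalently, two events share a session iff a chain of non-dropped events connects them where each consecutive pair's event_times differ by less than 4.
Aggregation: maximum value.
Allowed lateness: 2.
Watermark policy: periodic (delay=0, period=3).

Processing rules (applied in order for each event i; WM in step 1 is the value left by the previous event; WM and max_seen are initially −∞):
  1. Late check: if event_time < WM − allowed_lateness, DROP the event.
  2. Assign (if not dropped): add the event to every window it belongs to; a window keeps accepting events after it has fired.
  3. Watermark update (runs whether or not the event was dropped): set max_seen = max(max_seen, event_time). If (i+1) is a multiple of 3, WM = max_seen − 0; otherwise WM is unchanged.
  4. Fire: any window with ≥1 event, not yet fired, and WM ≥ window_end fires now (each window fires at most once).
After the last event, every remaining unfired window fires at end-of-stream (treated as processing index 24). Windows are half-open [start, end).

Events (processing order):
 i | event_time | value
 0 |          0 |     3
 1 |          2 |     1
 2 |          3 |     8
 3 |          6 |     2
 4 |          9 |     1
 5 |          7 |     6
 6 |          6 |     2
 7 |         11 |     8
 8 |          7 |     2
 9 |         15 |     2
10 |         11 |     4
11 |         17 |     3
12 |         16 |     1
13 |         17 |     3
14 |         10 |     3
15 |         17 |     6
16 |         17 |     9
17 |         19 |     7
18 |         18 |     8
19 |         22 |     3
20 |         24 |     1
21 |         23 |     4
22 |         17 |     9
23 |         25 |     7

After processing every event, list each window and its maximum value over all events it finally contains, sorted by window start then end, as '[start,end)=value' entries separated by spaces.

[0,15)=8 [15,29)=9

i=0 t=0 v=3: → [0,4); WM=−∞
i=1 t=2 v=1: → [0,6); WM=−∞
i=2 t=3 v=8: → [0,7); WM=3
i=3 t=6 v=2: → [0,10); WM=3
i=4 t=9 v=1: → [0,13); WM=3
i=5 t=7 v=6: → [0,13); WM=9
i=6 t=6 v=2: DROP (t<9-2); WM=9
i=7 t=11 v=8: → [0,15); WM=9
i=8 t=7 v=2: → [0,15); WM=11
i=9 t=15 v=2: → [15,19); WM=11
i=10 t=11 v=4: → [0,15); WM=11
i=11 t=17 v=3: → [15,21); WM=17
i=12 t=16 v=1: → [15,21); WM=17
i=13 t=17 v=3: → [15,21); WM=17
i=14 t=10 v=3: DROP (t<17-2); WM=17
i=15 t=17 v=6: → [15,21); WM=17
i=16 t=17 v=9: → [15,21); WM=17
i=17 t=19 v=7: → [15,23); WM=19
i=18 t=18 v=8: → [15,23); WM=19
i=19 t=22 v=3: → [15,26); WM=19
i=20 t=24 v=1: → [15,28); WM=24
i=21 t=23 v=4: → [15,28); WM=24
i=22 t=17 v=9: DROP (t<24-2); WM=24
i=23 t=25 v=7: → [15,29); WM=25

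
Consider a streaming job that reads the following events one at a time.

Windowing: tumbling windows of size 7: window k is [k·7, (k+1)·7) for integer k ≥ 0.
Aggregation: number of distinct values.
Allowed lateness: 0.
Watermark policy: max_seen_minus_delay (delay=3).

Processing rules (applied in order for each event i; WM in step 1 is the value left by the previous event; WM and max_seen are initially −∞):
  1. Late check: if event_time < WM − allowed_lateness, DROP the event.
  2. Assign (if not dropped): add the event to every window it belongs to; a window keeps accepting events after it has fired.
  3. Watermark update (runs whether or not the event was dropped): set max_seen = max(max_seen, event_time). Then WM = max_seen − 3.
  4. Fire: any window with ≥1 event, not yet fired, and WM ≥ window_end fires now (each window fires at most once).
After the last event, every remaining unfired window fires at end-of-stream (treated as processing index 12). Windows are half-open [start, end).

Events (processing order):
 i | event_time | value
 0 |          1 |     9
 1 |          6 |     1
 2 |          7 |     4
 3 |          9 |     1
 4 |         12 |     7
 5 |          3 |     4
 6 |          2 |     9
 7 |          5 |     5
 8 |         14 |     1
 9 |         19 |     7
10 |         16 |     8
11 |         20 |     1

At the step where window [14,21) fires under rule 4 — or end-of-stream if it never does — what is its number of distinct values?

i=0 t=1 v=9: → [0,7); WM=-2
i=1 t=6 v=1: → [0,7); WM=3
i=2 t=7 v=4: → [7,14); WM=4
i=3 t=9 v=1: → [7,14); WM=6
i=4 t=12 v=7: → [7,14); WM=9; [0,7) fires=2
i=5 t=3 v=4: DROP (t<9-0); WM=9
i=6 t=2 v=9: DROP (t<9-0); WM=9
i=7 t=5 v=5: DROP (t<9-0); WM=9
i=8 t=14 v=1: → [14,21); WM=11
i=9 t=19 v=7: → [14,21); WM=16; [7,14) fires=3
i=10 t=16 v=8: → [14,21); WM=16
i=11 t=20 v=1: → [14,21); WM=17

3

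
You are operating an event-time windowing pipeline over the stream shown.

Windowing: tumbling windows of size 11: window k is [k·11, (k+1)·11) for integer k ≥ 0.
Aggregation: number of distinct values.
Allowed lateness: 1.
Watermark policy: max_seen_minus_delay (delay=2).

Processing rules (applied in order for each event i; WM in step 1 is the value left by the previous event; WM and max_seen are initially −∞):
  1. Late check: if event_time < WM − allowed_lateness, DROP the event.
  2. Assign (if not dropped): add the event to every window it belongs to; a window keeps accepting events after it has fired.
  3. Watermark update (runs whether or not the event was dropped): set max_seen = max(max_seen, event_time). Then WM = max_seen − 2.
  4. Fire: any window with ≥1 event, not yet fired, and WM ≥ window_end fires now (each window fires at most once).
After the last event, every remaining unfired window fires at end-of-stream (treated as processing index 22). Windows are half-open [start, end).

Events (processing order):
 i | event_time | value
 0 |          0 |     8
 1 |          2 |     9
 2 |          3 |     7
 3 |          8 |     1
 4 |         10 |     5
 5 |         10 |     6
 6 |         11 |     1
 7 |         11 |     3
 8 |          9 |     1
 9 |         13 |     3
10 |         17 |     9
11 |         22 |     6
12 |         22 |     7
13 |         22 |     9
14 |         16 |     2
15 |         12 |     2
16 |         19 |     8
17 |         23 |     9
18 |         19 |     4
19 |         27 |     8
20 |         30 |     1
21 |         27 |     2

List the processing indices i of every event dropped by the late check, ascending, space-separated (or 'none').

i=0 t=0 v=8: → [0,11); WM=-2
i=1 t=2 v=9: → [0,11); WM=0
i=2 t=3 v=7: → [0,11); WM=1
i=3 t=8 v=1: → [0,11); WM=6
i=4 t=10 v=5: → [0,11); WM=8
i=5 t=10 v=6: → [0,11); WM=8
i=6 t=11 v=1: → [11,22); WM=9
i=7 t=11 v=3: → [11,22); WM=9
i=8 t=9 v=1: → [0,11); WM=9
i=9 t=13 v=3: → [11,22); WM=11; [0,11) fires=6
i=10 t=17 v=9: → [11,22); WM=15
i=11 t=22 v=6: → [22,33); WM=20
i=12 t=22 v=7: → [22,33); WM=20
i=13 t=22 v=9: → [22,33); WM=20
i=14 t=16 v=2: DROP (t<20-1); WM=20
i=15 t=12 v=2: DROP (t<20-1); WM=20
i=16 t=19 v=8: → [11,22); WM=20
i=17 t=23 v=9: → [22,33); WM=21
i=18 t=19 v=4: DROP (t<21-1); WM=21
i=19 t=27 v=8: → [22,33); WM=25; [11,22) fires=4
i=20 t=30 v=1: → [22,33); WM=28
i=21 t=27 v=2: → [22,33); WM=28

14 15 18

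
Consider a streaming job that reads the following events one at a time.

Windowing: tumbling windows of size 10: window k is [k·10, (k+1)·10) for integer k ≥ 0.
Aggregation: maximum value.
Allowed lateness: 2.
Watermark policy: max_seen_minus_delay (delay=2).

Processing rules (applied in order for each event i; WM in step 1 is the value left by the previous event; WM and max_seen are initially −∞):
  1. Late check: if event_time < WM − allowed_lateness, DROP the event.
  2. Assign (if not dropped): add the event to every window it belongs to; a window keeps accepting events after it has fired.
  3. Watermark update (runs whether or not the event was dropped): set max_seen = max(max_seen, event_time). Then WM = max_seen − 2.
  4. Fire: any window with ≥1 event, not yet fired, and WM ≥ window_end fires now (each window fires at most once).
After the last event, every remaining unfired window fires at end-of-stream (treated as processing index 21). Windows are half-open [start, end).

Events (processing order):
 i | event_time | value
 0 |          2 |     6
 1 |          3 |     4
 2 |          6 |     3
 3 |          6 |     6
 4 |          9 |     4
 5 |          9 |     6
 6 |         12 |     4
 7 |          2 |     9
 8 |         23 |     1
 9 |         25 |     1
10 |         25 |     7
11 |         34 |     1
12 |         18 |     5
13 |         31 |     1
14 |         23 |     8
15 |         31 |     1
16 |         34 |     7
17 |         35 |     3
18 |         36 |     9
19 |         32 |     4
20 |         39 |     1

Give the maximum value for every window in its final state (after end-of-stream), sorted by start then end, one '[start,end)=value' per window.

[0,10)=6 [10,20)=4 [20,30)=7 [30,40)=9

i=0 t=2 v=6: → [0,10); WM=0
i=1 t=3 v=4: → [0,10); WM=1
i=2 t=6 v=3: → [0,10); WM=4
i=3 t=6 v=6: → [0,10); WM=4
i=4 t=9 v=4: → [0,10); WM=7
i=5 t=9 v=6: → [0,10); WM=7
i=6 t=12 v=4: → [10,20); WM=10; [0,10) fires=6
i=7 t=2 v=9: DROP (t<10-2); WM=10
i=8 t=23 v=1: → [20,30); WM=21; [10,20) fires=4
i=9 t=25 v=1: → [20,30); WM=23
i=10 t=25 v=7: → [20,30); WM=23
i=11 t=34 v=1: → [30,40); WM=32; [20,30) fires=7
i=12 t=18 v=5: DROP (t<32-2); WM=32
i=13 t=31 v=1: → [30,40); WM=32
i=14 t=23 v=8: DROP (t<32-2); WM=32
i=15 t=31 v=1: → [30,40); WM=32
i=16 t=34 v=7: → [30,40); WM=32
i=17 t=35 v=3: → [30,40); WM=33
i=18 t=36 v=9: → [30,40); WM=34
i=19 t=32 v=4: → [30,40); WM=34
i=20 t=39 v=1: → [30,40); WM=37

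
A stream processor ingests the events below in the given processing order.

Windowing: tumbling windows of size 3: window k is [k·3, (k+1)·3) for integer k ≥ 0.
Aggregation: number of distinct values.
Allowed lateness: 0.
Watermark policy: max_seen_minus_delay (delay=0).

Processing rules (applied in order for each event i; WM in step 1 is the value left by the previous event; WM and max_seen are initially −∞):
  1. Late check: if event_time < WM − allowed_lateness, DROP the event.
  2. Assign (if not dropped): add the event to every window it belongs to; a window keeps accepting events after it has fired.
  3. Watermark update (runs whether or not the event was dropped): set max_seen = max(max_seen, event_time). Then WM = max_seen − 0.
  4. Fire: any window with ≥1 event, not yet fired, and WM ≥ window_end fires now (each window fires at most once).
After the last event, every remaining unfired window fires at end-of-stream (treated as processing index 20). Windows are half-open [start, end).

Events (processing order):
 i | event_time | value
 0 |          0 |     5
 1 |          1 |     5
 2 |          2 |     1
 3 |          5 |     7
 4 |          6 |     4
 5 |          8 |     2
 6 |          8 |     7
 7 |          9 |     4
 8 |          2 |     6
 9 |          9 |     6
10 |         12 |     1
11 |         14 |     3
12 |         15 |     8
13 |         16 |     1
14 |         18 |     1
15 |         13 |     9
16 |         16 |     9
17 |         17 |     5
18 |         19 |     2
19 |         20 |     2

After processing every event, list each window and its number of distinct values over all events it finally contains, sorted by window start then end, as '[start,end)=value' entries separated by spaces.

[0,3)=2 [3,6)=1 [6,9)=3 [9,12)=2 [12,15)=2 [15,18)=2 [18,21)=2

i=0 t=0 v=5: → [0,3); WM=0
i=1 t=1 v=5: → [0,3); WM=1
i=2 t=2 v=1: → [0,3); WM=2
i=3 t=5 v=7: → [3,6); WM=5; [0,3) fires=2
i=4 t=6 v=4: → [6,9); WM=6; [3,6) fires=1
i=5 t=8 v=2: → [6,9); WM=8
i=6 t=8 v=7: → [6,9); WM=8
i=7 t=9 v=4: → [9,12); WM=9; [6,9) fires=3
i=8 t=2 v=6: DROP (t<9-0); WM=9
i=9 t=9 v=6: → [9,12); WM=9
i=10 t=12 v=1: → [12,15); WM=12; [9,12) fires=2
i=11 t=14 v=3: → [12,15); WM=14
i=12 t=15 v=8: → [15,18); WM=15; [12,15) fires=2
i=13 t=16 v=1: → [15,18); WM=16
i=14 t=18 v=1: → [18,21); WM=18; [15,18) fires=2
i=15 t=13 v=9: DROP (t<18-0); WM=18
i=16 t=16 v=9: DROP (t<18-0); WM=18
i=17 t=17 v=5: DROP (t<18-0); WM=18
i=18 t=19 v=2: → [18,21); WM=19
i=19 t=20 v=2: → [18,21); WM=20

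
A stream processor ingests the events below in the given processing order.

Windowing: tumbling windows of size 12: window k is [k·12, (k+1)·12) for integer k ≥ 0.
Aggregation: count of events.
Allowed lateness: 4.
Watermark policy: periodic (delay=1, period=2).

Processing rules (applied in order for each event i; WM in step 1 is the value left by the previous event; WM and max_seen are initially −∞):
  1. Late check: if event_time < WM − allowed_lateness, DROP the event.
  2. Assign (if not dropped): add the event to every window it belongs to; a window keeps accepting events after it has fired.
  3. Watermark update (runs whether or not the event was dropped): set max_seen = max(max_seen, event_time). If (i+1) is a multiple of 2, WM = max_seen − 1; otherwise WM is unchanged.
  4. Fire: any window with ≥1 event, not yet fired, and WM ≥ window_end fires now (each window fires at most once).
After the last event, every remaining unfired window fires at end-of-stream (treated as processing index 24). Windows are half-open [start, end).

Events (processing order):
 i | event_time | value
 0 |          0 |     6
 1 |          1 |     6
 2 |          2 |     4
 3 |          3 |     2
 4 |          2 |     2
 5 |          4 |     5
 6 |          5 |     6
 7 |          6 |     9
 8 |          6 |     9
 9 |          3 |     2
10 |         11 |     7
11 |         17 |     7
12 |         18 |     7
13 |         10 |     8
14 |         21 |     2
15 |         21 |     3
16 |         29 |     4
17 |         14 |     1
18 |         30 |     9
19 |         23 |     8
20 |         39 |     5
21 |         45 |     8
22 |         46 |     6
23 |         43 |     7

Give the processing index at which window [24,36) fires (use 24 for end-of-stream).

i=0 t=0 v=6: → [0,12); WM=−∞
i=1 t=1 v=6: → [0,12); WM=0
i=2 t=2 v=4: → [0,12); WM=0
i=3 t=3 v=2: → [0,12); WM=2
i=4 t=2 v=2: → [0,12); WM=2
i=5 t=4 v=5: → [0,12); WM=3
i=6 t=5 v=6: → [0,12); WM=3
i=7 t=6 v=9: → [0,12); WM=5
i=8 t=6 v=9: → [0,12); WM=5
i=9 t=3 v=2: → [0,12); WM=5
i=10 t=11 v=7: → [0,12); WM=5
i=11 t=17 v=7: → [12,24); WM=16; [0,12) fires=11
i=12 t=18 v=7: → [12,24); WM=16
i=13 t=10 v=8: DROP (t<16-4); WM=17
i=14 t=21 v=2: → [12,24); WM=17
i=15 t=21 v=3: → [12,24); WM=20
i=16 t=29 v=4: → [24,36); WM=20
i=17 t=14 v=1: DROP (t<20-4); WM=28; [12,24) fires=4
i=18 t=30 v=9: → [24,36); WM=28
i=19 t=23 v=8: DROP (t<28-4); WM=29
i=20 t=39 v=5: → [36,48); WM=29
i=21 t=45 v=8: → [36,48); WM=44; [24,36) fires=2
i=22 t=46 v=6: → [36,48); WM=44
i=23 t=43 v=7: → [36,48); WM=45

21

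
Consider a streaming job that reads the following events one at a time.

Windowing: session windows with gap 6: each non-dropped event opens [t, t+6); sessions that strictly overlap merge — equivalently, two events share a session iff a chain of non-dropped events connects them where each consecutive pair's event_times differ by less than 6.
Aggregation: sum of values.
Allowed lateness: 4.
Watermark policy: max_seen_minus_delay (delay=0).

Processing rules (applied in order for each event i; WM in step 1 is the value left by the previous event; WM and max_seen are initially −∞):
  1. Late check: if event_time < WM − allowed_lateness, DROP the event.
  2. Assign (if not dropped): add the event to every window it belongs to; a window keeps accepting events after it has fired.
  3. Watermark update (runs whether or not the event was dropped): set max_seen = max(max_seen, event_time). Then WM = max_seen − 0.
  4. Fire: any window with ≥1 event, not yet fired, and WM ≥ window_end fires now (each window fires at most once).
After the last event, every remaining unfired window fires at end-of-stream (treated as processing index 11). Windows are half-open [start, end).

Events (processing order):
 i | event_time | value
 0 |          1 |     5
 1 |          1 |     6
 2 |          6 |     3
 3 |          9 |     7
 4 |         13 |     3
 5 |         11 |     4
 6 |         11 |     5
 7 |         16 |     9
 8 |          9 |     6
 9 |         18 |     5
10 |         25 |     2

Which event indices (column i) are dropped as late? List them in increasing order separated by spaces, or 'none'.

8

i=0 t=1 v=5: → [1,7); WM=1
i=1 t=1 v=6: → [1,7); WM=1
i=2 t=6 v=3: → [1,12); WM=6
i=3 t=9 v=7: → [1,15); WM=9
i=4 t=13 v=3: → [1,19); WM=13
i=5 t=11 v=4: → [1,19); WM=13
i=6 t=11 v=5: → [1,19); WM=13
i=7 t=16 v=9: → [1,22); WM=16
i=8 t=9 v=6: DROP (t<16-4); WM=16
i=9 t=18 v=5: → [1,24); WM=18
i=10 t=25 v=2: → [25,31); WM=25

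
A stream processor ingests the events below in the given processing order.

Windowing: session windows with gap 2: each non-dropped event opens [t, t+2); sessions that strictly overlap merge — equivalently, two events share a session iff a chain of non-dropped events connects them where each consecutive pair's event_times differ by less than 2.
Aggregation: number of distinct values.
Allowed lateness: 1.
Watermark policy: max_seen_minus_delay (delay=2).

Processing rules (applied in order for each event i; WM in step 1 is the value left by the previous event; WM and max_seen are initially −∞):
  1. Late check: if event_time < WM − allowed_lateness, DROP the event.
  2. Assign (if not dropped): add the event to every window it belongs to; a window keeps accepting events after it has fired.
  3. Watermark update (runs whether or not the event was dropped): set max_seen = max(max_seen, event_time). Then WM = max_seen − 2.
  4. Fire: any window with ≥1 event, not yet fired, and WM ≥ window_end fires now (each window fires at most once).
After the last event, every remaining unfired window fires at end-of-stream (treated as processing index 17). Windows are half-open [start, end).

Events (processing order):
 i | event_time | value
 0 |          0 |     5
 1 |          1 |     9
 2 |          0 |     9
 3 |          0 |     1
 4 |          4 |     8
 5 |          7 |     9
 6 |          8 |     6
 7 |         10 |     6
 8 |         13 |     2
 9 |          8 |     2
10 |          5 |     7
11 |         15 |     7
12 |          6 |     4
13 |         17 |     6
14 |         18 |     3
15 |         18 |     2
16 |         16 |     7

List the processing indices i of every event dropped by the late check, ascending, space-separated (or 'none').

9 10 12

i=0 t=0 v=5: → [0,2); WM=-2
i=1 t=1 v=9: → [0,3); WM=-1
i=2 t=0 v=9: → [0,3); WM=-1
i=3 t=0 v=1: → [0,3); WM=-1
i=4 t=4 v=8: → [4,6); WM=2
i=5 t=7 v=9: → [7,9); WM=5
i=6 t=8 v=6: → [7,10); WM=6
i=7 t=10 v=6: → [10,12); WM=8
i=8 t=13 v=2: → [13,15); WM=11
i=9 t=8 v=2: DROP (t<11-1); WM=11
i=10 t=5 v=7: DROP (t<11-1); WM=11
i=11 t=15 v=7: → [15,17); WM=13
i=12 t=6 v=4: DROP (t<13-1); WM=13
i=13 t=17 v=6: → [17,19); WM=15
i=14 t=18 v=3: → [17,20); WM=16
i=15 t=18 v=2: → [17,20); WM=16
i=16 t=16 v=7: → [15,20); WM=16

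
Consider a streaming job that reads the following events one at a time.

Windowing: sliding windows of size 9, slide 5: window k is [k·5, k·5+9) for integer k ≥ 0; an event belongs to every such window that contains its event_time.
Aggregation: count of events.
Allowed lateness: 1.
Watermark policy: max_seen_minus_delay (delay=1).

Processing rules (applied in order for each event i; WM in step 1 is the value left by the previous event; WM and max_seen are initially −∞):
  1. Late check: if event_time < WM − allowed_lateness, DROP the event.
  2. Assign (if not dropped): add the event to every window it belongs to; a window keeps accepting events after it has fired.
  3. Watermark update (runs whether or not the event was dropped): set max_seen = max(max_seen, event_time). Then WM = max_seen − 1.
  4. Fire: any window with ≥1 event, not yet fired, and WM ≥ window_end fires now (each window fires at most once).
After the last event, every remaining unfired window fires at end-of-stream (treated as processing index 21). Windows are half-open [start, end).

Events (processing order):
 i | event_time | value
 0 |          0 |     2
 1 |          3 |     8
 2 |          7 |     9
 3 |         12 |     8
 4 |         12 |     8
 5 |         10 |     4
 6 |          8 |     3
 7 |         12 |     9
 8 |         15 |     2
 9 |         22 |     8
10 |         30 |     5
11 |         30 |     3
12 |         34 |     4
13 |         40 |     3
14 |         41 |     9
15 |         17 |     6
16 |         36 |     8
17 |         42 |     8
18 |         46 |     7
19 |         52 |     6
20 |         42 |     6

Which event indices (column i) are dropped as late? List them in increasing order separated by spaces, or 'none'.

i=0 t=0 v=2: → [0,9); WM=-1
i=1 t=3 v=8: → [0,9); WM=2
i=2 t=7 v=9: → [5,14),[0,9); WM=6
i=3 t=12 v=8: → [10,19),[5,14); WM=11; [0,9) fires=3
i=4 t=12 v=8: → [10,19),[5,14); WM=11
i=5 t=10 v=4: → [10,19),[5,14); WM=11
i=6 t=8 v=3: DROP (t<11-1); WM=11
i=7 t=12 v=9: → [10,19),[5,14); WM=11
i=8 t=15 v=2: → [15,24),[10,19); WM=14; [5,14) fires=5
i=9 t=22 v=8: → [20,29),[15,24); WM=21; [10,19) fires=5
i=10 t=30 v=5: → [30,39),[25,34); WM=29; [15,24) fires=2 [20,29) fires=1
i=11 t=30 v=3: → [30,39),[25,34); WM=29
i=12 t=34 v=4: → [30,39); WM=33
i=13 t=40 v=3: → [40,49),[35,44); WM=39; [25,34) fires=2 [30,39) fires=3
i=14 t=41 v=9: → [40,49),[35,44); WM=40
i=15 t=17 v=6: DROP (t<40-1); WM=40
i=16 t=36 v=8: DROP (t<40-1); WM=40
i=17 t=42 v=8: → [40,49),[35,44); WM=41
i=18 t=46 v=7: → [45,54),[40,49); WM=45; [35,44) fires=3
i=19 t=52 v=6: → [50,59),[45,54); WM=51; [40,49) fires=4
i=20 t=42 v=6: DROP (t<51-1); WM=51

6 15 16 20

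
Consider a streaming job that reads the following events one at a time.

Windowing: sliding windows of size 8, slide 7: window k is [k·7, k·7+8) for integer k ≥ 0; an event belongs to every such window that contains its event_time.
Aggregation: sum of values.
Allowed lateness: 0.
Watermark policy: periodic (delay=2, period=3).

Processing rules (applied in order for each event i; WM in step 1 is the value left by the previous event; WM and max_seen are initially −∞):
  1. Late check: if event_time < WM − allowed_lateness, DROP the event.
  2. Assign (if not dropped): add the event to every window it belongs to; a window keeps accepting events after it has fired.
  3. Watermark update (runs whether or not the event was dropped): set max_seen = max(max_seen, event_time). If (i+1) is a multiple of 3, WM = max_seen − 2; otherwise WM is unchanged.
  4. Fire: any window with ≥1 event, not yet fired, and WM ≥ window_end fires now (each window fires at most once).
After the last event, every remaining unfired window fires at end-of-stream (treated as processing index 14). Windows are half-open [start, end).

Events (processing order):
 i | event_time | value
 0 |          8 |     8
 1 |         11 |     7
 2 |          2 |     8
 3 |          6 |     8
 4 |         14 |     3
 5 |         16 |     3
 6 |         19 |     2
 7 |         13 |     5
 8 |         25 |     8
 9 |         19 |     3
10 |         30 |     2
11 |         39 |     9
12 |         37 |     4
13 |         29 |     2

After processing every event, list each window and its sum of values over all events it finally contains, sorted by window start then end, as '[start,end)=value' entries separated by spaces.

[0,8)=8 [7,15)=18 [14,22)=8 [21,29)=8 [28,36)=2 [35,43)=13

i=0 t=8 v=8: → [7,15); WM=−∞
i=1 t=11 v=7: → [7,15); WM=−∞
i=2 t=2 v=8: → [0,8); WM=9; [0,8) fires=8
i=3 t=6 v=8: DROP (t<9-0); WM=9
i=4 t=14 v=3: → [14,22),[7,15); WM=9
i=5 t=16 v=3: → [14,22); WM=14
i=6 t=19 v=2: → [14,22); WM=14
i=7 t=13 v=5: DROP (t<14-0); WM=14
i=8 t=25 v=8: → [21,29); WM=23; [7,15) fires=18 [14,22) fires=8
i=9 t=19 v=3: DROP (t<23-0); WM=23
i=10 t=30 v=2: → [28,36); WM=23
i=11 t=39 v=9: → [35,43); WM=37; [21,29) fires=8 [28,36) fires=2
i=12 t=37 v=4: → [35,43); WM=37
i=13 t=29 v=2: DROP (t<37-0); WM=37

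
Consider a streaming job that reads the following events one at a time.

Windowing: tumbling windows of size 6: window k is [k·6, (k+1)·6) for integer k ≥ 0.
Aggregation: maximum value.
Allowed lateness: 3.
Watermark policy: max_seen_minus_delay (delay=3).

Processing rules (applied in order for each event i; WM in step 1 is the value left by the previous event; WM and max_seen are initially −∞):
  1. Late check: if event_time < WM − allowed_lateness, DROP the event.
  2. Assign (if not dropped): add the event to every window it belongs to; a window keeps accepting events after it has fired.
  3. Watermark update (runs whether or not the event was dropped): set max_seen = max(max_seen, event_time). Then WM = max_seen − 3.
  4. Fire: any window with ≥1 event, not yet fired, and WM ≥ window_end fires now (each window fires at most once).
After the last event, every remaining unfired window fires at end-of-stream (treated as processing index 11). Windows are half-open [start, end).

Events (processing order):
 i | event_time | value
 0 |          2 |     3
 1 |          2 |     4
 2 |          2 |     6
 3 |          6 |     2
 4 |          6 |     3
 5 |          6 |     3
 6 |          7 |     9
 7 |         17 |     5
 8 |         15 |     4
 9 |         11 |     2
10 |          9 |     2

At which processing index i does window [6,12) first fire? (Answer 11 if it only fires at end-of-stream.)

7

i=0 t=2 v=3: → [0,6); WM=-1
i=1 t=2 v=4: → [0,6); WM=-1
i=2 t=2 v=6: → [0,6); WM=-1
i=3 t=6 v=2: → [6,12); WM=3
i=4 t=6 v=3: → [6,12); WM=3
i=5 t=6 v=3: → [6,12); WM=3
i=6 t=7 v=9: → [6,12); WM=4
i=7 t=17 v=5: → [12,18); WM=14; [0,6) fires=6 [6,12) fires=9
i=8 t=15 v=4: → [12,18); WM=14
i=9 t=11 v=2: → [6,12); WM=14
i=10 t=9 v=2: DROP (t<14-3); WM=14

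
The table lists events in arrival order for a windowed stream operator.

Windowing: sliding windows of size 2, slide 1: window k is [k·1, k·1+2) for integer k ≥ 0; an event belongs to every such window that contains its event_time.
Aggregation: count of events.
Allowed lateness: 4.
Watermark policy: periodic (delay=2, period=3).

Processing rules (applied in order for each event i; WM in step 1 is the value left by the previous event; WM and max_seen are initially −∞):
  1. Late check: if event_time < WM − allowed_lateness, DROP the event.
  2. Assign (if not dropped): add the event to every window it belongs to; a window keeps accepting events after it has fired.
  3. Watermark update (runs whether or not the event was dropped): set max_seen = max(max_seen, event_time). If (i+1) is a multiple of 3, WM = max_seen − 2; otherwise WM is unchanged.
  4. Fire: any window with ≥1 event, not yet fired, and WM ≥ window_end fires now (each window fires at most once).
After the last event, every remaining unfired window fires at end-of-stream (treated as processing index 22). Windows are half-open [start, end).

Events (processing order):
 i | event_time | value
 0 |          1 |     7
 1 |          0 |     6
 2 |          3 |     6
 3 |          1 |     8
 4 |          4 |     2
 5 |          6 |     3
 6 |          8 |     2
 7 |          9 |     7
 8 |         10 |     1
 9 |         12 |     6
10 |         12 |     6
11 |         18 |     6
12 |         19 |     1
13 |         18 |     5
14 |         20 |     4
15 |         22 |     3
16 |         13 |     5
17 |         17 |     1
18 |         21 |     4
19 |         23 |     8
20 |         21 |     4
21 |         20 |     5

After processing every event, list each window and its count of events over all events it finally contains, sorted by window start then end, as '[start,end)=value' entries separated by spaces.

[0,2)=3 [1,3)=2 [2,4)=1 [3,5)=2 [4,6)=1 [5,7)=1 [6,8)=1 [7,9)=1 [8,10)=2 [9,11)=2 [10,12)=1 [11,13)=2 [12,14)=2 [16,18)=1 [17,19)=3 [18,20)=3 [19,21)=3 [20,22)=4 [21,23)=3 [22,24)=2 [23,25)=1

i=0 t=1 v=7: → [1,3),[0,2); WM=−∞
i=1 t=0 v=6: → [0,2); WM=−∞
i=2 t=3 v=6: → [3,5),[2,4); WM=1
i=3 t=1 v=8: → [1,3),[0,2); WM=1
i=4 t=4 v=2: → [4,6),[3,5); WM=1
i=5 t=6 v=3: → [6,8),[5,7); WM=4; [0,2) fires=3 [1,3) fires=2 [2,4) fires=1
i=6 t=8 v=2: → [8,10),[7,9); WM=4
i=7 t=9 v=7: → [9,11),[8,10); WM=4
i=8 t=10 v=1: → [10,12),[9,11); WM=8; [3,5) fires=2 [4,6) fires=1 [5,7) fires=1 [6,8) fires=1
i=9 t=12 v=6: → [12,14),[11,13); WM=8
i=10 t=12 v=6: → [12,14),[11,13); WM=8
i=11 t=18 v=6: → [18,20),[17,19); WM=16; [7,9) fires=1 [8,10) fires=2 [9,11) fires=2 [10,12) fires=1 [11,13) fires=2 [12,14) fires=2
i=12 t=19 v=1: → [19,21),[18,20); WM=16
i=13 t=18 v=5: → [18,20),[17,19); WM=16
i=14 t=20 v=4: → [20,22),[19,21); WM=18
i=15 t=22 v=3: → [22,24),[21,23); WM=18
i=16 t=13 v=5: DROP (t<18-4); WM=18
i=17 t=17 v=1: → [17,19),[16,18); WM=20; [16,18) fires=1 [17,19) fires=3 [18,20) fires=3
i=18 t=21 v=4: → [21,23),[20,22); WM=20
i=19 t=23 v=8: → [23,25),[22,24); WM=20
i=20 t=21 v=4: → [21,23),[20,22); WM=21; [19,21) fires=2
i=21 t=20 v=5: → [20,22),[19,21); WM=21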